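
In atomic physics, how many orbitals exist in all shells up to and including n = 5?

55

Total orbitals = 1² + 2² + 3² + 4² + 5² = 55.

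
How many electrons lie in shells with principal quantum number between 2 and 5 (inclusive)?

Shell n has n² orbitals: 2²=4 + 3²=9 + 4²=16 + 5²=25 = 54 orbitals.
Two spin states per orbital: 2 × 54 = 108 electrons.

108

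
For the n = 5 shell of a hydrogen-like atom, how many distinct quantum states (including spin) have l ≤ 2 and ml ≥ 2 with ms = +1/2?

The n = 5 shell has l = 0 through 4; check each.
The (l, ml) pairs meeting l ≤ 2 and ml ≥ 2 give: l=2 → 1.
Orbitals: 1. With ms fixed to a single value there is one state per orbital, giving 1 state.

1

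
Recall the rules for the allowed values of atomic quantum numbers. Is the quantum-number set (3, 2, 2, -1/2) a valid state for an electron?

n = 3 is a positive integer. ℓ = 2 satisfies 0 ≤ ℓ ≤ n−1 = 2. m_ℓ = 2 lies in the range −ℓ … +ℓ (here −2 … 2). m_s = -1/2 is one of ±1/2.
All four constraints are satisfied.

Allowed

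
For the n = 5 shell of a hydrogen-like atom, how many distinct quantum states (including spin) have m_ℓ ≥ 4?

For n = 5, ℓ ranges over 0 … 4.
The (ℓ, m_ℓ) pairs meeting m_ℓ ≥ 4 give: ℓ=4 → 1.
Orbitals: 1. Each orbital carries two spin states, so 1 × 2 = 2 states.

2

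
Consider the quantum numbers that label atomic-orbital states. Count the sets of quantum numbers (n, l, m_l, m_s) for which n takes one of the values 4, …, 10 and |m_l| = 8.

12

Treat each shell separately and count matching orbitals:
n=9 → 2; n=10 → 4.
Orbitals: 2 + 4 = 6. Including both spin states (m_s = ±1/2) gives 2 × 6 = 12 states.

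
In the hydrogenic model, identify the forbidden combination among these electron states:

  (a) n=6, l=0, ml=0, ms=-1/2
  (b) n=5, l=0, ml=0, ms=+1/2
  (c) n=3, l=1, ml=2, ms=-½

(c)

(c) has |ml| = 2 > l = 1, violating −l ≤ ml ≤ l.
The remaining sets (a), (b) satisfy all four rules.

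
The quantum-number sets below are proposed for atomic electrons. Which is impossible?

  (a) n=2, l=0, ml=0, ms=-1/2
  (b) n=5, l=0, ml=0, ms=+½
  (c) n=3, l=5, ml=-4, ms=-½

(c)

(c) has l = 5 ≥ n = 3, violating 0 ≤ l ≤ n−1.
The remaining sets (a), (b) satisfy all four rules.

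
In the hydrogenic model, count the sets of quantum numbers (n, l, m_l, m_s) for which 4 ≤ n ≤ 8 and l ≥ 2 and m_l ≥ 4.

40

Per-shell orbital counts meeting the constraint:
n=5 → 1; n=6 → 3; n=7 → 6; n=8 → 10.
Orbitals: 1 + 3 + 6 + 10 = 20. Including both spin states (m_s = ±1/2) gives 2 × 20 = 40 states.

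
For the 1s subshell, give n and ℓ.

The leading integer gives n = 1; the letter 's' means ℓ = 0.

n = 1, ℓ = 0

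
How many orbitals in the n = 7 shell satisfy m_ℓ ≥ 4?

6

Per ℓ-value: ℓ=4 → 1; ℓ=5 → 2; ℓ=6 → 3.
Total orbitals: 1 + 2 + 3 = 6.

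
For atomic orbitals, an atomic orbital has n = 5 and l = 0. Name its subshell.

l = 0 corresponds to the letter 's', so the subshell is 5s.

5s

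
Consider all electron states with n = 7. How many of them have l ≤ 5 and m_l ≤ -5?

For n = 7, l ranges over 0 … 6.
Orbitals with l ≤ 5 and m_l ≤ -5, by l: l=5 → 1.
Orbitals: 1. Each orbital carries two spin states, so 1 × 2 = 2 states.

2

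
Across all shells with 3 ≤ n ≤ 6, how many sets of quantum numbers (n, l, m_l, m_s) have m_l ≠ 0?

Per-shell orbital counts meeting the constraint:
n=3 → 6; n=4 → 12; n=5 → 20; n=6 → 30.
Orbitals: 6 + 12 + 20 + 30 = 68. Including both spin states (m_s = ±1/2) gives 2 × 68 = 136 states.

136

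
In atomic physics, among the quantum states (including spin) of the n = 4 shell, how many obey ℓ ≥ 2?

24

The n = 4 shell has ℓ = 0 through 3; check each.
Orbitals with ℓ ≥ 2, by ℓ: ℓ=2 → 5; ℓ=3 → 7.
Orbitals: 5 + 7 = 12. Each orbital carries two spin states, so 12 × 2 = 24 states.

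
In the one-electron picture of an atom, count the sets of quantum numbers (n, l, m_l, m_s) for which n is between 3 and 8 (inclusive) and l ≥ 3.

290

Work shell by shell — for each n, count the (l, m_l) pairs that satisfy l ≥ 3:
n=4 → 7; n=5 → 16; n=6 → 27; n=7 → 40; n=8 → 55.
Orbitals: 7 + 16 + 27 + 40 + 55 = 145. Including both spin states (m_s = ±1/2) gives 2 × 145 = 290 states.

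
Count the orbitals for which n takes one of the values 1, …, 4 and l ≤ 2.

Per-shell orbital counts meeting the constraint:
n=1 → 1; n=2 → 4; n=3 → 9; n=4 → 9.
Total orbitals: 1 + 4 + 9 + 9 = 23.

23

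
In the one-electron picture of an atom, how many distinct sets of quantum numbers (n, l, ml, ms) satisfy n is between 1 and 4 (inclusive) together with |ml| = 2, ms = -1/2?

Per-shell orbital counts meeting the constraint:
n=3 → 2; n=4 → 4.
Orbitals: 2 + 4 = 6. With ms fixed to -1/2 there is one state per orbital, so 6 states.

6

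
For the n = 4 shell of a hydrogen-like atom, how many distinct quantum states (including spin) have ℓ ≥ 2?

The n = 4 shell has ℓ = 0 through 3; check each.
Orbitals with ℓ ≥ 2, by ℓ: ℓ=2 → 5; ℓ=3 → 7.
Orbitals: 5 + 7 = 12. Each orbital carries two spin states, so 12 × 2 = 24 states.

24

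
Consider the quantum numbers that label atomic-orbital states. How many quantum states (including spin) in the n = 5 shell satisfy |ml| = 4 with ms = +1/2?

For n = 5, l ranges over 0 … 4.
The (l, ml) pairs meeting |ml| = 4 give: l=4 → 2.
Orbitals: 2. With ms fixed to a single value there is one state per orbital, giving 2 states.

2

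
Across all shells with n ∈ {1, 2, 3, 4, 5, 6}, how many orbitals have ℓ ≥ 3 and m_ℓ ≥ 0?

28

Work shell by shell — for each n, count the (ℓ, m_ℓ) pairs that satisfy ℓ ≥ 3 and m_ℓ ≥ 0:
n=4 → 4; n=5 → 9; n=6 → 15.
Total orbitals: 4 + 9 + 15 = 28.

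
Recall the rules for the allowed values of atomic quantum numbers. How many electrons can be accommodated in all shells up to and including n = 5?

Total orbitals = 1² + 2² + 3² + 4² + 5² = 55. Doubling for spin gives 110 electrons.

110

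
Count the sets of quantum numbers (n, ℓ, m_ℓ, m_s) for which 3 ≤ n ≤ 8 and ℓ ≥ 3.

290

Count contributing orbitals for each principal shell:
n=4 → 7; n=5 → 16; n=6 → 27; n=7 → 40; n=8 → 55.
Orbitals: 7 + 16 + 27 + 40 + 55 = 145. Including both spin states (m_s = ±1/2) gives 2 × 145 = 290 states.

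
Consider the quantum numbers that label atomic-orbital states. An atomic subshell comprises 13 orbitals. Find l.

2l+1 = 13 gives l = 6.

l = 6 (i)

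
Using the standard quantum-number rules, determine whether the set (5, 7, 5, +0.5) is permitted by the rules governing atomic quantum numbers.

No

The orbital quantum number must satisfy 0 ≤ l ≤ n−1. With n = 5 the allowed l values are 0, 1, 2, 3, 4, so l = 7 is out of range.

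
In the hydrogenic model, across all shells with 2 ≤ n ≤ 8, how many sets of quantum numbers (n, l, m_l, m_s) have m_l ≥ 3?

70

Per-shell orbital counts meeting the constraint:
n=4 → 1; n=5 → 3; n=6 → 6; n=7 → 10; n=8 → 15.
Orbitals: 1 + 3 + 6 + 10 + 15 = 35. Including both spin states (m_s = ±1/2) gives 2 × 35 = 70 states.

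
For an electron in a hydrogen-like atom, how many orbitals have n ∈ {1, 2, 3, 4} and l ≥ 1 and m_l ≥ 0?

16

Count contributing orbitals for each principal shell:
n=2 → 2; n=3 → 5; n=4 → 9.
Total orbitals: 2 + 5 + 9 = 16.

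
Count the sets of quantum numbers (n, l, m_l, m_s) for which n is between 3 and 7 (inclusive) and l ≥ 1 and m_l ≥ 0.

Go shell by shell, enumerating (l, m_l) with l ≥ 1 and m_l ≥ 0:
n=3 → 5; n=4 → 9; n=5 → 14; n=6 → 20; n=7 → 27.
Orbitals: 5 + 9 + 14 + 20 + 27 = 75. Including both spin states (m_s = ±1/2) gives 2 × 75 = 150 states.

150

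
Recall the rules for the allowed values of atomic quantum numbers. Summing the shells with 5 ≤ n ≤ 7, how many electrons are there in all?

Shell n has n² orbitals: 5²=25 + 6²=36 + 7²=49 = 110 orbitals.
Two spin states per orbital: 2 × 110 = 220 electrons.

220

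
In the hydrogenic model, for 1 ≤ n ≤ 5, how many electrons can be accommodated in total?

Total orbitals = 1² + 2² + 3² + 4² + 5² = 55. Doubling for spin gives 110 electrons.

110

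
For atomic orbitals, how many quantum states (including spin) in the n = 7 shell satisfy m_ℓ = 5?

For n = 7, ℓ ranges over 0 … 6.
The (ℓ, m_ℓ) pairs meeting m_ℓ = 5 give: ℓ=5 → 1; ℓ=6 → 1.
Orbitals: 1 + 1 = 2. Each orbital carries two spin states, so 2 × 2 = 4 states.

4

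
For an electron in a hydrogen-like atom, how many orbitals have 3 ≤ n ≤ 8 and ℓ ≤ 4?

For each n in the range, tally the orbitals obeying ℓ ≤ 4:
n=3 → 9; n=4 → 16; n=5 → 25; n=6 → 25; n=7 → 25; n=8 → 25.
Total orbitals: 9 + 16 + 25 + 25 + 25 + 25 = 125.

125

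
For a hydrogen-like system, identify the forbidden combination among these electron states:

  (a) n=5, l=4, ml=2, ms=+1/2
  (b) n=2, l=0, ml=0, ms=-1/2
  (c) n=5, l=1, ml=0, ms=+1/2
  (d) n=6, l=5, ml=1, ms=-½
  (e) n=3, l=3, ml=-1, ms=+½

(e)

(e) has l = 3 ≥ n = 3, violating 0 ≤ l ≤ n−1.
The remaining sets (a), (b), (c), (d) satisfy all four rules.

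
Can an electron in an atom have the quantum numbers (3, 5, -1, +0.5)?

The orbital quantum number must satisfy 0 ≤ l ≤ n−1. With n = 3 the allowed l values are 0, 1, 2, so l = 5 is out of range.

No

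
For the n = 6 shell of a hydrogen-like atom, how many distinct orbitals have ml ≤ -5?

1

For n = 6, l ranges over 0 … 5.
Orbitals with ml ≤ -5, by l: l=5 → 1.
Total orbitals: 1.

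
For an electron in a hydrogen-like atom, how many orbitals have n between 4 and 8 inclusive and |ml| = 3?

Count contributing orbitals for each principal shell:
n=4 → 2; n=5 → 4; n=6 → 6; n=7 → 8; n=8 → 10.
Total orbitals: 2 + 4 + 6 + 8 + 10 = 30.

30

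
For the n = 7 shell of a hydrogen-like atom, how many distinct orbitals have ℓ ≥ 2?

45

Go through ℓ = 0, …, 6 (the values permitted for n = 7).
Contributions: ℓ=2 → 5; ℓ=3 → 7; ℓ=4 → 9; ℓ=5 → 11; ℓ=6 → 13.
Total orbitals: 5 + 7 + 9 + 11 + 13 = 45.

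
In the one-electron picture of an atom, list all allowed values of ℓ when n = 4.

0, 1, 2, 3

ℓ is an integer with 0 ≤ ℓ ≤ n−1, so for n = 4: ℓ = 0, 1, 2, 3.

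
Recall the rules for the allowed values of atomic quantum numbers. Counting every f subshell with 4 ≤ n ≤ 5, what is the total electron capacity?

28

An f subshell (l = 3) exists for every n ≥ 4, so shells n = 4, 5 each contribute one — 2 subshells.
Since each f subshell holds 2(2·3+1) = 14 electrons, the total is 2 × 14 = 28.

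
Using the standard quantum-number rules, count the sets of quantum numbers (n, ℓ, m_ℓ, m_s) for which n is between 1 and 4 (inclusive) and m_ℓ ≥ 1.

For each n in the range, tally the orbitals obeying m_ℓ ≥ 1:
n=2 → 1; n=3 → 3; n=4 → 6.
Orbitals: 1 + 3 + 6 = 10. Including both spin states (m_s = ±1/2) gives 2 × 10 = 20 states.

20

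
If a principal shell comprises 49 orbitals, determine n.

n = 7

n² = 49 ⇒ n = 7.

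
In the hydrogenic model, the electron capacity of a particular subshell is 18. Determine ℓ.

2(2ℓ+1) = 18 ⇒ 2ℓ+1 = 9 ⇒ ℓ = 4.

ℓ = 4 (g)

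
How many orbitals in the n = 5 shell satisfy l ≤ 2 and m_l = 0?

Contributions: l=0 → 1; l=1 → 1; l=2 → 1.
Total orbitals: 1 + 1 + 1 = 3.

3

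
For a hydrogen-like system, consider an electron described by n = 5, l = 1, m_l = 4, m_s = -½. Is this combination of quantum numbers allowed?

Not allowed

The magnetic quantum number must satisfy −l ≤ m_l ≤ l. With l = 1, m_l can only be -1, 0, 1, so m_l = 4 is forbidden.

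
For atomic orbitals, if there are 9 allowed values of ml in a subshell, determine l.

l = 4

ml ranges over 2l+1 integers, so 2l+1 = 9 ⇒ l = 4.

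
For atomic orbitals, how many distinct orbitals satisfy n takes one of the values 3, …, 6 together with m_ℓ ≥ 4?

4

Work shell by shell — for each n, count the (ℓ, m_ℓ) pairs that satisfy m_ℓ ≥ 4:
n=5 → 1; n=6 → 3.
Total orbitals: 1 + 3 = 4.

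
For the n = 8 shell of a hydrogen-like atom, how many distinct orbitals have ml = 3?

5

For n = 8, l ranges over 0 … 7.
The (l, ml) pairs meeting ml = 3 give: l=3 → 1; l=4 → 1; l=5 → 1; l=6 → 1; l=7 → 1.
Total orbitals: 1 + 1 + 1 + 1 + 1 = 5.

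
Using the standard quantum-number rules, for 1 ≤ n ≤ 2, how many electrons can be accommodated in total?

10

Total orbitals = 1² + 2² = 5. Doubling for spin gives 10 electrons.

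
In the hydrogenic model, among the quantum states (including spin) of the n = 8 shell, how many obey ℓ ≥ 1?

126

Go through ℓ = 0, …, 7 (the values permitted for n = 8).
Orbitals with ℓ ≥ 1, by ℓ: ℓ=1 → 3; ℓ=2 → 5; ℓ=3 → 7; ℓ=4 → 9; ℓ=5 → 11; ℓ=6 → 13; ℓ=7 → 15.
Orbitals: 3 + 5 + 7 + 9 + 11 + 13 + 15 = 63. Each orbital carries two spin states, so 63 × 2 = 126 states.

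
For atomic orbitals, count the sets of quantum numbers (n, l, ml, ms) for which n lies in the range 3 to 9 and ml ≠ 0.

Count contributing orbitals for each principal shell:
n=3 → 6; n=4 → 12; n=5 → 20; n=6 → 30; n=7 → 42; n=8 → 56; n=9 → 72.
Orbitals: 6 + 12 + 20 + 30 + 42 + 56 + 72 = 238. Including both spin states (ms = ±1/2) gives 2 × 238 = 476 states.

476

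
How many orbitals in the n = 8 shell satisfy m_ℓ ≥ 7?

1

With n = 8 the allowed ℓ are 0, 1, …, 7.
Contributions: ℓ=7 → 1.
Total orbitals: 1.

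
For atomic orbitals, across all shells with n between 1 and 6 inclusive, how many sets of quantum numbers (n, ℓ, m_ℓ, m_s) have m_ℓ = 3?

Per-shell orbital counts meeting the constraint:
n=4 → 1; n=5 → 2; n=6 → 3.
Orbitals: 1 + 2 + 3 = 6. Including both spin states (m_s = ±1/2) gives 2 × 6 = 12 states.

12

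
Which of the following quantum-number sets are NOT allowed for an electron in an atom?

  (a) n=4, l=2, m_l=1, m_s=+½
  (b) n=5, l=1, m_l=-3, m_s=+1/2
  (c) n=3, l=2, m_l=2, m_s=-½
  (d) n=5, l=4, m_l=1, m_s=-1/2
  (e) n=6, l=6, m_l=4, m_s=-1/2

(b) has |m_l| = 3 > l = 1, violating −l ≤ m_l ≤ l.
(e) has l = 6 ≥ n = 6, violating 0 ≤ l ≤ n−1.
The remaining sets (a), (c), (d) satisfy all four rules.

(b) and (e)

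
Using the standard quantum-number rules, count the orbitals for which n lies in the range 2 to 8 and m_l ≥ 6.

4

Count contributing orbitals for each principal shell:
n=7 → 1; n=8 → 3.
Total orbitals: 1 + 3 = 4.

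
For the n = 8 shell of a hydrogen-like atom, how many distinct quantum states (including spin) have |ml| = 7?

4

Per l-value: l=7 → 2.
Orbitals: 2. Each orbital carries two spin states, so 2 × 2 = 4 states.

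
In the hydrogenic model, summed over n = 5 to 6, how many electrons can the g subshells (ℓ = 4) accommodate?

A g subshell (ℓ = 4) exists for every n ≥ 5, so shells n = 5, 6 each contribute one — 2 subshells.
Since each g subshell holds 2(2·4+1) = 18 electrons, the total is 2 × 18 = 36.

36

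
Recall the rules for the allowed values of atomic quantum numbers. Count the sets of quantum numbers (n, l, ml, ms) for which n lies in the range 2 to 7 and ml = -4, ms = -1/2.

Go shell by shell, enumerating (l, ml) with ml = -4:
n=5 → 1; n=6 → 2; n=7 → 3.
Orbitals: 1 + 2 + 3 = 6. With ms fixed to -1/2 there is one state per orbital, so 6 states.

6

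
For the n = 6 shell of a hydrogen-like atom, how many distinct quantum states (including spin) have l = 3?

Orbitals with l = 3, by l: l=3 → 7.
Orbitals: 7. Each orbital carries two spin states, so 7 × 2 = 14 states.

14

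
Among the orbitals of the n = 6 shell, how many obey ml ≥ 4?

3

Contributions: l=4 → 1; l=5 → 2.
Total orbitals: 1 + 2 = 3.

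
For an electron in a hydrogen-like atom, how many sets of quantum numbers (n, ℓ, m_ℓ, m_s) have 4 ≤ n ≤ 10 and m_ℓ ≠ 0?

For each n in the range, tally the orbitals obeying m_ℓ ≠ 0:
n=4 → 12; n=5 → 20; n=6 → 30; n=7 → 42; n=8 → 56; n=9 → 72; n=10 → 90.
Orbitals: 12 + 20 + 30 + 42 + 56 + 72 + 90 = 322. Including both spin states (m_s = ±1/2) gives 2 × 322 = 644 states.

644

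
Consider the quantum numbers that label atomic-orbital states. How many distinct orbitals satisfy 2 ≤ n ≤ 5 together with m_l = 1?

10

Work shell by shell — for each n, count the (l, m_l) pairs that satisfy m_l = 1:
n=2 → 1; n=3 → 2; n=4 → 3; n=5 → 4.
Total orbitals: 1 + 2 + 3 + 4 = 10.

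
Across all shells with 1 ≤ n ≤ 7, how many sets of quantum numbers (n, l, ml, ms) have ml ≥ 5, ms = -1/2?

4

For each n in the range, tally the orbitals obeying ml ≥ 5:
n=6 → 1; n=7 → 3.
Orbitals: 1 + 3 = 4. With ms fixed to -1/2 there is one state per orbital, so 4 states.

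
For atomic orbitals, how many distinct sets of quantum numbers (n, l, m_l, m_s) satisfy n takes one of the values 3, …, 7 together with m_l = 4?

12

Work shell by shell — for each n, count the (l, m_l) pairs that satisfy m_l = 4:
n=5 → 1; n=6 → 2; n=7 → 3.
Orbitals: 1 + 2 + 3 = 6. Including both spin states (m_s = ±1/2) gives 2 × 6 = 12 states.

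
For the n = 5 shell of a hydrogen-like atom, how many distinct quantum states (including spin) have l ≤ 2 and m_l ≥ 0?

12

The (l, m_l) pairs meeting l ≤ 2 and m_l ≥ 0 give: l=0 → 1; l=1 → 2; l=2 → 3.
Orbitals: 1 + 2 + 3 = 6. Each orbital carries two spin states, so 6 × 2 = 12 states.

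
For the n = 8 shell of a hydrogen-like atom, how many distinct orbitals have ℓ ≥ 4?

48

Orbitals with ℓ ≥ 4, by ℓ: ℓ=4 → 9; ℓ=5 → 11; ℓ=6 → 13; ℓ=7 → 15.
Total orbitals: 9 + 11 + 13 + 15 = 48.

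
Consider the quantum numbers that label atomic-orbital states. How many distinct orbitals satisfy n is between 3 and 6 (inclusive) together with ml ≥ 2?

Count contributing orbitals for each principal shell:
n=3 → 1; n=4 → 3; n=5 → 6; n=6 → 10.
Total orbitals: 1 + 3 + 6 + 10 = 20.

20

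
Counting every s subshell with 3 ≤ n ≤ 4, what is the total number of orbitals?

2

An s subshell (l = 0) exists for every n ≥ 1, so shells n = 3, 4 each contribute one — 2 subshells.
Since each s subshell has 2·0+1 = 1 orbital, the total is 2 × 1 = 2.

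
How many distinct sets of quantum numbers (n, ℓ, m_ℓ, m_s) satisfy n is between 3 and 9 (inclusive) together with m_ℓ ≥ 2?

Count contributing orbitals for each principal shell:
n=3 → 1; n=4 → 3; n=5 → 6; n=6 → 10; n=7 → 15; n=8 → 21; n=9 → 28.
Orbitals: 1 + 3 + 6 + 10 + 15 + 21 + 28 = 84. Including both spin states (m_s = ±1/2) gives 2 × 84 = 168 states.

168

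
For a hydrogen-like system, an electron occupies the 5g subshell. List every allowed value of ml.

The 5g subshell has l = 4, and ml takes every integer from −l to +l. With l = 4 that gives the 9 values -4, -3, -2, -1, 0, 1, 2, 3, 4.

-4, -3, -2, -1, 0, 1, 2, 3, 4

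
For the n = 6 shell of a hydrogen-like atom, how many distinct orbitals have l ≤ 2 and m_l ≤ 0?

With n = 6 the allowed l are 0, 1, …, 5.
The (l, m_l) pairs meeting l ≤ 2 and m_l ≤ 0 give: l=0 → 1; l=1 → 2; l=2 → 3.
Total orbitals: 1 + 2 + 3 = 6.

6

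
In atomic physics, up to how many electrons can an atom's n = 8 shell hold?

128

A shell holds 2n² electrons: 2 × 8² = 2 × 64 = 128.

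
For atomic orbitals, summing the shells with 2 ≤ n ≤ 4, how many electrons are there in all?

58

Shell n has n² orbitals: 2²=4 + 3²=9 + 4²=16 = 29 orbitals.
Two spin states per orbital: 2 × 29 = 58 electrons.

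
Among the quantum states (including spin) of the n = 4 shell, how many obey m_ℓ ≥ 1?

The n = 4 shell has ℓ = 0 through 3; check each.
Contributions: ℓ=1 → 1; ℓ=2 → 2; ℓ=3 → 3.
Orbitals: 1 + 2 + 3 = 6. Each orbital carries two spin states, so 6 × 2 = 12 states.

12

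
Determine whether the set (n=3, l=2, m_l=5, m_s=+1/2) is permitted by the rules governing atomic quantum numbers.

The magnetic quantum number must satisfy −l ≤ m_l ≤ l. With l = 2, m_l can only be -2, -1, 0, 1, 2, so m_l = 5 is forbidden.

Invalid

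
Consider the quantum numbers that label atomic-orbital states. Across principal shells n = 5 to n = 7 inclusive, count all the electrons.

Shell n has n² orbitals: 5²=25 + 6²=36 + 7²=49 = 110 orbitals.
Two spin states per orbital: 2 × 110 = 220 electrons.

220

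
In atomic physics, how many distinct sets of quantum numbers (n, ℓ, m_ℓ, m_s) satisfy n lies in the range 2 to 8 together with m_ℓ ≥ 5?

Per-shell orbital counts meeting the constraint:
n=6 → 1; n=7 → 3; n=8 → 6.
Orbitals: 1 + 3 + 6 = 10. Including both spin states (m_s = ±1/2) gives 2 × 10 = 20 states.

20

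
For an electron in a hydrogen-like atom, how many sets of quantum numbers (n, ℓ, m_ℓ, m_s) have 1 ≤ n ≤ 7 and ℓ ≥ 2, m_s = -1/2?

115

Go shell by shell, enumerating (ℓ, m_ℓ) with ℓ ≥ 2:
n=3 → 5; n=4 → 12; n=5 → 21; n=6 → 32; n=7 → 45.
Orbitals: 5 + 12 + 21 + 32 + 45 = 115. With m_s fixed to -1/2 there is one state per orbital, so 115 states.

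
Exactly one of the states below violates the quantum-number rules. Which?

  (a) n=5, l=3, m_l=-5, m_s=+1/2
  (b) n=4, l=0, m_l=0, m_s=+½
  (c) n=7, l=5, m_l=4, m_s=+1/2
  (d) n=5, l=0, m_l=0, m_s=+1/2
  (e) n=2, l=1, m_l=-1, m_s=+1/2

(a) has |m_l| = 5 > l = 3, violating −l ≤ m_l ≤ l.
The remaining sets (b), (c), (d), (e) satisfy all four rules.

(a)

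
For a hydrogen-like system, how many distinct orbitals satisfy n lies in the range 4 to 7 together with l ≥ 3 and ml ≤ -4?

Per-shell orbital counts meeting the constraint:
n=5 → 1; n=6 → 3; n=7 → 6.
Total orbitals: 1 + 3 + 6 = 10.

10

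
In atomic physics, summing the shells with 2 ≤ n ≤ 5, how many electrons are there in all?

Shell n has n² orbitals: 2²=4 + 3²=9 + 4²=16 + 5²=25 = 54 orbitals.
Two spin states per orbital: 2 × 54 = 108 electrons.

108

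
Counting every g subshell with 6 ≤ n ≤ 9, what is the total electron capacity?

A g subshell (l = 4) exists for every n ≥ 5, so shells n = 6, 7, 8, 9 each contribute one — 4 subshells.
Since each g subshell holds 2(2·4+1) = 18 electrons, the total is 4 × 18 = 72.

72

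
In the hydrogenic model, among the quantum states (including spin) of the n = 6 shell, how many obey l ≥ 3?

54

The (l, ml) pairs meeting l ≥ 3 give: l=3 → 7; l=4 → 9; l=5 → 11.
Orbitals: 7 + 9 + 11 = 27. Each orbital carries two spin states, so 27 × 2 = 54 states.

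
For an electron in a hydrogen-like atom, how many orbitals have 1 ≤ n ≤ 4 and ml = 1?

6

Go shell by shell, enumerating (l, ml) with ml = 1:
n=2 → 1; n=3 → 2; n=4 → 3.
Total orbitals: 1 + 2 + 3 = 6.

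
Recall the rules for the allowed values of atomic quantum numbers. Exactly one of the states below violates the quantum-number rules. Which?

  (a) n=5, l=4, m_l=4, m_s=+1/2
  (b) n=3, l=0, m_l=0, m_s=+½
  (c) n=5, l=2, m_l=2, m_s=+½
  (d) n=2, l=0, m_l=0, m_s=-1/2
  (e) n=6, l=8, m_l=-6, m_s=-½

(e)

(e) has l = 8 ≥ n = 6, violating 0 ≤ l ≤ n−1.
The remaining sets (a), (b), (c), (d) satisfy all four rules.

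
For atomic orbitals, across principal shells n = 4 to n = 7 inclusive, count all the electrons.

Shell n has n² orbitals: 4²=16 + 5²=25 + 6²=36 + 7²=49 = 126 orbitals.
Two spin states per orbital: 2 × 126 = 252 electrons.

252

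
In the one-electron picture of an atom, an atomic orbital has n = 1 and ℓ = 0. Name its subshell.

ℓ = 0 corresponds to the letter 's', so the subshell is 1s.

1s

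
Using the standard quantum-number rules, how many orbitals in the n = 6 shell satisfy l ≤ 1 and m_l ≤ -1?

1

With n = 6 the allowed l are 0, 1, …, 5.
The (l, m_l) pairs meeting l ≤ 1 and m_l ≤ -1 give: l=1 → 1.
Total orbitals: 1.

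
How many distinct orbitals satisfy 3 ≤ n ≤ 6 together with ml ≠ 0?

Work shell by shell — for each n, count the (l, ml) pairs that satisfy ml ≠ 0:
n=3 → 6; n=4 → 12; n=5 → 20; n=6 → 30.
Total orbitals: 6 + 12 + 20 + 30 = 68.

68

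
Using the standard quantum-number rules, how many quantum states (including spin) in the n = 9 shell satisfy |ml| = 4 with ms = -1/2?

10

With n = 9 the allowed l are 0, 1, …, 8.
Per l-value: l=4 → 2; l=5 → 2; l=6 → 2; l=7 → 2; l=8 → 2.
Orbitals: 2 + 2 + 2 + 2 + 2 = 10. With ms fixed to a single value there is one state per orbital, giving 10 states.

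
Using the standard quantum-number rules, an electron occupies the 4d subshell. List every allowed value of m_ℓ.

The 4d subshell has ℓ = 2, and m_ℓ takes every integer from −ℓ to +ℓ. With ℓ = 2 that gives the 5 values -2, -1, 0, 1, 2.

-2, -1, 0, 1, 2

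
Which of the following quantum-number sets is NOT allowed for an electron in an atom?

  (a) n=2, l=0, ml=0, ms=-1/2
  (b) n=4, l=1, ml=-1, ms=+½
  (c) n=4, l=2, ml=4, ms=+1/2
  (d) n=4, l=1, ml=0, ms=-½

(c)

(c) has |ml| = 4 > l = 2, violating −l ≤ ml ≤ l.
The remaining sets (a), (b), (d) satisfy all four rules.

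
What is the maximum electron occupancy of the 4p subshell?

6

A subshell with ℓ = 1 has 2ℓ+1 = 3 orbitals, each holding 2 electrons (spin ±1/2), so 3 × 2 = 6.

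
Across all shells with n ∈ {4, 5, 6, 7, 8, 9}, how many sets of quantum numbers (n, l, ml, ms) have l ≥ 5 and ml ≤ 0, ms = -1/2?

Go shell by shell, enumerating (l, ml) with l ≥ 5 and ml ≤ 0:
n=6 → 6; n=7 → 13; n=8 → 21; n=9 → 30.
Orbitals: 6 + 13 + 21 + 30 = 70. With ms fixed to -1/2 there is one state per orbital, so 70 states.

70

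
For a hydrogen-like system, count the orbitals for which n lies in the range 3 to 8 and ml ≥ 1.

83

For each n in the range, tally the orbitals obeying ml ≥ 1:
n=3 → 3; n=4 → 6; n=5 → 10; n=6 → 15; n=7 → 21; n=8 → 28.
Total orbitals: 3 + 6 + 10 + 15 + 21 + 28 = 83.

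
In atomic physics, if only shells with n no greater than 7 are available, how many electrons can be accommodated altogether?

280

Total orbitals = 1² + 2² + 3² + 4² + 5² + 6² + 7² = 140. Doubling for spin gives 280 electrons.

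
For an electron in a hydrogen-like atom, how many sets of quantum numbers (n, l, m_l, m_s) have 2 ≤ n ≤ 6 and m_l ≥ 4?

Treat each shell separately and count matching orbitals:
n=5 → 1; n=6 → 3.
Orbitals: 1 + 3 = 4. Including both spin states (m_s = ±1/2) gives 2 × 4 = 8 states.

8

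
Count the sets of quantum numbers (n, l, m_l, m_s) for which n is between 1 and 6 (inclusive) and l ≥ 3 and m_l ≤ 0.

Go shell by shell, enumerating (l, m_l) with l ≥ 3 and m_l ≤ 0:
n=4 → 4; n=5 → 9; n=6 → 15.
Orbitals: 4 + 9 + 15 = 28. Including both spin states (m_s = ±1/2) gives 2 × 28 = 56 states.

56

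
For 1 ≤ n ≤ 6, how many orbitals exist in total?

Total orbitals = 1² + 2² + 3² + 4² + 5² + 6² = 91.

91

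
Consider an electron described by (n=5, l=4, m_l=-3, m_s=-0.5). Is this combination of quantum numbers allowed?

Allowed

n = 5 is a positive integer. l = 4 satisfies 0 ≤ l ≤ n−1 = 4. m_l = -3 lies in the range −l … +l (here −4 … 4). m_s = -1/2 is one of ±1/2.
All four constraints are satisfied.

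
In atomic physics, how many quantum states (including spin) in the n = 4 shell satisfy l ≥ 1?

30

For n = 4, l ranges over 0 … 3.
Contributions: l=1 → 3; l=2 → 5; l=3 → 7.
Orbitals: 3 + 5 + 7 = 15. Each orbital carries two spin states, so 15 × 2 = 30 states.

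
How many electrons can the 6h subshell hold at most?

A subshell with l = 5 has 2l+1 = 11 orbitals, each holding 2 electrons (spin ±1/2), so 11 × 2 = 22.

22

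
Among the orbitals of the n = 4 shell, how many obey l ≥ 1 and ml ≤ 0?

9

The n = 4 shell has l = 0 through 3; check each.
Contributions: l=1 → 2; l=2 → 3; l=3 → 4.
Total orbitals: 2 + 3 + 4 = 9.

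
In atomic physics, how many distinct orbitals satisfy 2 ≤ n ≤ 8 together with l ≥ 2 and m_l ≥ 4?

20

Treat each shell separately and count matching orbitals:
n=5 → 1; n=6 → 3; n=7 → 6; n=8 → 10.
Total orbitals: 1 + 3 + 6 + 10 = 20.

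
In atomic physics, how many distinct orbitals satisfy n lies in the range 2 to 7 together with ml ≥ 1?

Treat each shell separately and count matching orbitals:
n=2 → 1; n=3 → 3; n=4 → 6; n=5 → 10; n=6 → 15; n=7 → 21.
Total orbitals: 1 + 3 + 6 + 10 + 15 + 21 = 56.

56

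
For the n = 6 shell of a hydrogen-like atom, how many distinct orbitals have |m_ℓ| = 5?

With n = 6 the allowed ℓ are 0, 1, …, 5.
Contributions: ℓ=5 → 2.
Total orbitals: 2.

2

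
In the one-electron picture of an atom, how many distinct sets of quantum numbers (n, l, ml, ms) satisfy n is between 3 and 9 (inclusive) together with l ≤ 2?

126

Treat each shell separately and count matching orbitals:
n=3 → 9; n=4 → 9; n=5 → 9; n=6 → 9; n=7 → 9; n=8 → 9; n=9 → 9.
Orbitals: 9 + 9 + 9 + 9 + 9 + 9 + 9 = 63. Including both spin states (ms = ±1/2) gives 2 × 63 = 126 states.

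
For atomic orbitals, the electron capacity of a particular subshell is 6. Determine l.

2(2l+1) = 6 ⇒ 2l+1 = 3 ⇒ l = 1.

l = 1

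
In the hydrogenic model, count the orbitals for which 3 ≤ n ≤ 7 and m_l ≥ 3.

For each n in the range, tally the orbitals obeying m_l ≥ 3:
n=4 → 1; n=5 → 3; n=6 → 6; n=7 → 10.
Total orbitals: 1 + 3 + 6 + 10 = 20.

20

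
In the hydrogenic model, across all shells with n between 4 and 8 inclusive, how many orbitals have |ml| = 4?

20

Work shell by shell — for each n, count the (l, ml) pairs that satisfy |ml| = 4:
n=5 → 2; n=6 → 4; n=7 → 6; n=8 → 8.
Total orbitals: 2 + 4 + 6 + 8 = 20.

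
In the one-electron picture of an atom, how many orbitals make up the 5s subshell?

A subshell has 2l+1 orbitals; with l = 0, that's 1.

1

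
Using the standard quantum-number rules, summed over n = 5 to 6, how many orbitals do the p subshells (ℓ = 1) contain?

6

A p subshell (ℓ = 1) exists for every n ≥ 2, so shells n = 5, 6 each contribute one — 2 subshells.
Since each p subshell has 2·1+1 = 3 orbitals, the total is 2 × 3 = 6.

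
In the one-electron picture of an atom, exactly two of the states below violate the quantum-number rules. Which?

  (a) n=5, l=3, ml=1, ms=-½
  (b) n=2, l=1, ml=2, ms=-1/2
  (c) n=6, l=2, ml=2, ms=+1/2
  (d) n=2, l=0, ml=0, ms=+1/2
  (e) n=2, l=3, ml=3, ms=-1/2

(b) has |ml| = 2 > l = 1, violating −l ≤ ml ≤ l.
(e) has l = 3 ≥ n = 2, violating 0 ≤ l ≤ n−1.
The remaining sets (a), (c), (d) satisfy all four rules.

(b) and (e)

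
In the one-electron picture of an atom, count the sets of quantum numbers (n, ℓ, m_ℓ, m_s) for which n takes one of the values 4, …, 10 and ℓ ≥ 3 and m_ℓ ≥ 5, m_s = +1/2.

For each n in the range, tally the orbitals obeying ℓ ≥ 3 and m_ℓ ≥ 5:
n=6 → 1; n=7 → 3; n=8 → 6; n=9 → 10; n=10 → 15.
Orbitals: 1 + 3 + 6 + 10 + 15 = 35. With m_s fixed to +1/2 there is one state per orbital, so 35 states.

35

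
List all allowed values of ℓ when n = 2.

0, 1

ℓ is an integer with 0 ≤ ℓ ≤ n−1, so for n = 2: ℓ = 0, 1.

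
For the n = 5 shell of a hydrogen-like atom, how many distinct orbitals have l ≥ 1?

24

For n = 5, l ranges over 0 … 4.
The (l, m_l) pairs meeting l ≥ 1 give: l=1 → 3; l=2 → 5; l=3 → 7; l=4 → 9.
Total orbitals: 3 + 5 + 7 + 9 = 24.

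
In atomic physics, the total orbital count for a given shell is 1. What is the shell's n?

n = 1

n² = 1 ⇒ n = 1.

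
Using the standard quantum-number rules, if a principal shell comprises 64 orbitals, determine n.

n = 8

n² = 64 ⇒ n = 8.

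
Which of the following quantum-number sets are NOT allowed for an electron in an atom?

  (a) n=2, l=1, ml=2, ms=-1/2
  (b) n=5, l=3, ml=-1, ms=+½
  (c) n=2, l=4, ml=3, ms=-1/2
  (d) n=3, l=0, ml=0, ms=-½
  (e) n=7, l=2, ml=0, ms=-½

(a) has |ml| = 2 > l = 1, violating −l ≤ ml ≤ l.
(c) has l = 4 ≥ n = 2, violating 0 ≤ l ≤ n−1.
The remaining sets (b), (d), (e) satisfy all four rules.

(a) and (c)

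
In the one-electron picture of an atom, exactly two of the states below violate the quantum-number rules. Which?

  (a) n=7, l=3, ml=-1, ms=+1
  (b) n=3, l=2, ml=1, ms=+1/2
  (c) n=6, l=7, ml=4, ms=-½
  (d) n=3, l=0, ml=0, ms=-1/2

(a) has ms = +1, but an electron's spin must be ±1/2.
(c) has l = 7 ≥ n = 6, violating 0 ≤ l ≤ n−1.
The remaining sets (b), (d) satisfy all four rules.

(a) and (c)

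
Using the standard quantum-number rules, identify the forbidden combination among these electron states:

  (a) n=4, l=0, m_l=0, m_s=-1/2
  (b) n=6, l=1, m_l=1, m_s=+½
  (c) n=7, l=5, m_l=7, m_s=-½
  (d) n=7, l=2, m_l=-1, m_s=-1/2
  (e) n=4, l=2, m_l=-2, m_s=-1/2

(c) has |m_l| = 7 > l = 5, violating −l ≤ m_l ≤ l.
The remaining sets (a), (b), (d), (e) satisfy all four rules.

(c)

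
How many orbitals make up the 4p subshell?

A subshell has 2l+1 orbitals; with l = 1, that's 3.

3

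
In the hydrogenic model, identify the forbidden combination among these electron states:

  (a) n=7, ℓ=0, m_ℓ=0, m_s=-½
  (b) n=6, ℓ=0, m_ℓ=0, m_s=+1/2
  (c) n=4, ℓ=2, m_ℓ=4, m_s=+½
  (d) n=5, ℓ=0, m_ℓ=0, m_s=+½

(c)

(c) has |m_ℓ| = 4 > ℓ = 2, violating −ℓ ≤ m_ℓ ≤ ℓ.
The remaining sets (a), (b), (d) satisfy all four rules.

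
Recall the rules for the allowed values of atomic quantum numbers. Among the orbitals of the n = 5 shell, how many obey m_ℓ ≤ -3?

3

With n = 5 the allowed ℓ are 0, 1, …, 4.
Orbitals with m_ℓ ≤ -3, by ℓ: ℓ=3 → 1; ℓ=4 → 2.
Total orbitals: 1 + 2 = 3.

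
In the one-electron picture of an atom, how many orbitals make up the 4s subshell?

1

A subshell has 2l+1 orbitals; with l = 0, that's 1.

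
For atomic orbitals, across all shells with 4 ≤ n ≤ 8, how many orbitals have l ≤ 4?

Work shell by shell — for each n, count the (l, ml) pairs that satisfy l ≤ 4:
n=4 → 16; n=5 → 25; n=6 → 25; n=7 → 25; n=8 → 25.
Total orbitals: 16 + 25 + 25 + 25 + 25 = 116.

116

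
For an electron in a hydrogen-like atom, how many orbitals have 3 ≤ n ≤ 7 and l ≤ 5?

For each n in the range, tally the orbitals obeying l ≤ 5:
n=3 → 9; n=4 → 16; n=5 → 25; n=6 → 36; n=7 → 36.
Total orbitals: 9 + 16 + 25 + 36 + 36 = 122.

122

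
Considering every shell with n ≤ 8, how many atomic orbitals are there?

Total orbitals = 1² + 2² + 3² + 4² + 5² + 6² + 7² + 8² = 204.

204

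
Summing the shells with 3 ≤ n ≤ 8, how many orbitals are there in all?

Shell n has n² orbitals: 3²=9 + 4²=16 + 5²=25 + 6²=36 + 7²=49 + 8²=64 = 199 orbitals.

199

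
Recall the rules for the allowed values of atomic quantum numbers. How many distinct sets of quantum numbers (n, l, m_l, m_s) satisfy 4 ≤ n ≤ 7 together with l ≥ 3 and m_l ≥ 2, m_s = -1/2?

30

Per-shell orbital counts meeting the constraint:
n=4 → 2; n=5 → 5; n=6 → 9; n=7 → 14.
Orbitals: 2 + 5 + 9 + 14 = 30. With m_s fixed to -1/2 there is one state per orbital, so 30 states.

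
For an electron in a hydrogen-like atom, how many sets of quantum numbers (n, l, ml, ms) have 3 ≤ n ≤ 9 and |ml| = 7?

12

For each n in the range, tally the orbitals obeying |ml| = 7:
n=8 → 2; n=9 → 4.
Orbitals: 2 + 4 = 6. Including both spin states (ms = ±1/2) gives 2 × 6 = 12 states.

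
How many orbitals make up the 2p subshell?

A subshell has 2l+1 orbitals; with l = 1, that's 3.

3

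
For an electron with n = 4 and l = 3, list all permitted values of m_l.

-3, -2, -1, 0, 1, 2, 3

m_l takes every integer from −l to +l. With l = 3 that gives the 7 values -3, -2, -1, 0, 1, 2, 3.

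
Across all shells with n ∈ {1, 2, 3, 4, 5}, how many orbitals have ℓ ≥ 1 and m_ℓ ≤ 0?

30

Count contributing orbitals for each principal shell:
n=2 → 2; n=3 → 5; n=4 → 9; n=5 → 14.
Total orbitals: 2 + 5 + 9 + 14 = 30.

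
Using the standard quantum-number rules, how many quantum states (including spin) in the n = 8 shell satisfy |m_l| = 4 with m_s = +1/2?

8

Go through l = 0, …, 7 (the values permitted for n = 8).
Per l-value: l=4 → 2; l=5 → 2; l=6 → 2; l=7 → 2.
Orbitals: 2 + 2 + 2 + 2 = 8. With m_s fixed to a single value there is one state per orbital, giving 8 states.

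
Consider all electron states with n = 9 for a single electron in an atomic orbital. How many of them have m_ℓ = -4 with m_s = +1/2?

The n = 9 shell has ℓ = 0 through 8; check each.
Per ℓ-value: ℓ=4 → 1; ℓ=5 → 1; ℓ=6 → 1; ℓ=7 → 1; ℓ=8 → 1.
Orbitals: 1 + 1 + 1 + 1 + 1 = 5. With m_s fixed to a single value there is one state per orbital, giving 5 states.

5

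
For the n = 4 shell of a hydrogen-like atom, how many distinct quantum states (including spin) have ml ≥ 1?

The n = 4 shell has l = 0 through 3; check each.
Contributions: l=1 → 1; l=2 → 2; l=3 → 3.
Orbitals: 1 + 2 + 3 = 6. Each orbital carries two spin states, so 6 × 2 = 12 states.

12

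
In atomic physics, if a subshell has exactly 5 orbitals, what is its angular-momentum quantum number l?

2l+1 = 5 gives l = 2.

l = 2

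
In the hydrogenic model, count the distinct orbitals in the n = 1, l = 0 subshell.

1

A subshell has 2l+1 orbitals; with l = 0, that's 1.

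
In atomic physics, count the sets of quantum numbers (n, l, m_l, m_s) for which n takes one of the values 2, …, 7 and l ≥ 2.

230

Per-shell orbital counts meeting the constraint:
n=3 → 5; n=4 → 12; n=5 → 21; n=6 → 32; n=7 → 45.
Orbitals: 5 + 12 + 21 + 32 + 45 = 115. Including both spin states (m_s = ±1/2) gives 2 × 115 = 230 states.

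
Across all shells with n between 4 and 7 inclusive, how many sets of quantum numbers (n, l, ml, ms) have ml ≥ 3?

Work shell by shell — for each n, count the (l, ml) pairs that satisfy ml ≥ 3:
n=4 → 1; n=5 → 3; n=6 → 6; n=7 → 10.
Orbitals: 1 + 3 + 6 + 10 = 20. Including both spin states (ms = ±1/2) gives 2 × 20 = 40 states.

40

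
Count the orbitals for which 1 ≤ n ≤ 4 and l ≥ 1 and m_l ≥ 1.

For each n in the range, tally the orbitals obeying l ≥ 1 and m_l ≥ 1:
n=2 → 1; n=3 → 3; n=4 → 6.
Total orbitals: 1 + 3 + 6 = 10.

10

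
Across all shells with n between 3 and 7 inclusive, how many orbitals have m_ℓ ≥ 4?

Count contributing orbitals for each principal shell:
n=5 → 1; n=6 → 3; n=7 → 6.
Total orbitals: 1 + 3 + 6 = 10.

10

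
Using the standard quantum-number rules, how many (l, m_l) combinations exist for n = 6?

The n = 6 shell contains n² = 6² = 36 orbitals.

36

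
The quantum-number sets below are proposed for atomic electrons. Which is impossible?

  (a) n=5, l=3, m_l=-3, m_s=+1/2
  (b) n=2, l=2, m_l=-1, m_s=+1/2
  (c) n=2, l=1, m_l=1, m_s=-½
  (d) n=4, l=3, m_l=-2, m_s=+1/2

(b) has l = 2 ≥ n = 2, violating 0 ≤ l ≤ n−1.
The remaining sets (a), (c), (d) satisfy all four rules.

(b)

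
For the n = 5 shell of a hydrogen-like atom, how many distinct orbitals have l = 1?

3

Orbitals with l = 1, by l: l=1 → 3.
Total orbitals: 3.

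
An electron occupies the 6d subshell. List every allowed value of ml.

-2, -1, 0, 1, 2

The 6d subshell has l = 2, and ml takes every integer from −l to +l. With l = 2 that gives the 5 values -2, -1, 0, 1, 2.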